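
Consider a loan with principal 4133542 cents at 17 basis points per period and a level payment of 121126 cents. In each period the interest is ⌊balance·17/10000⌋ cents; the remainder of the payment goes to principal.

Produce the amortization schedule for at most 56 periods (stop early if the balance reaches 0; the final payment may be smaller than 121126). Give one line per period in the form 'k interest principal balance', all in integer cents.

1. interest=⌊4133542·17/10000⌋=7027; principal=121126-7027=114099; balance=4133542-114099=4019443
2. interest=⌊4019443·17/10000⌋=6833; principal=121126-6833=114293; balance=4019443-114293=3905150
3. interest=⌊3905150·17/10000⌋=6638; principal=121126-6638=114488; balance=3905150-114488=3790662
4. interest=⌊3790662·17/10000⌋=6444; principal=121126-6444=114682; balance=3790662-114682=3675980
5. interest=⌊3675980·17/10000⌋=6249; principal=121126-6249=114877; balance=3675980-114877=3561103
6. interest=⌊3561103·17/10000⌋=6053; principal=121126-6053=115073; balance=3561103-115073=3446030
7. interest=⌊3446030·17/10000⌋=5858; principal=121126-5858=115268; balance=3446030-115268=3330762
8. interest=⌊3330762·17/10000⌋=5662; principal=121126-5662=115464; balance=3330762-115464=3215298
9. interest=⌊3215298·17/10000⌋=5466; principal=121126-5466=115660; balance=3215298-115660=3099638
10. interest=⌊3099638·17/10000⌋=5269; principal=121126-5269=115857; balance=3099638-115857=2983781
11. interest=⌊2983781·17/10000⌋=5072; principal=121126-5072=116054; balance=2983781-116054=2867727
12. interest=⌊2867727·17/10000⌋=4875; principal=121126-4875=116251; balance=2867727-116251=2751476
13. interest=⌊2751476·17/10000⌋=4677; principal=121126-4677=116449; balance=2751476-116449=2635027
14. interest=⌊2635027·17/10000⌋=4479; principal=121126-4479=116647; balance=2635027-116647=2518380
15. interest=⌊2518380·17/10000⌋=4281; principal=121126-4281=116845; balance=2518380-116845=2401535
16. interest=⌊2401535·17/10000⌋=4082; principal=121126-4082=117044; balance=2401535-117044=2284491
17. interest=⌊2284491·17/10000⌋=3883; principal=121126-3883=117243; balance=2284491-117243=2167248
18. interest=⌊2167248·17/10000⌋=3684; principal=121126-3684=117442; balance=2167248-117442=2049806
19. interest=⌊2049806·17/10000⌋=3484; principal=121126-3484=117642; balance=2049806-117642=1932164
20. interest=⌊1932164·17/10000⌋=3284; principal=121126-3284=117842; balance=1932164-117842=1814322
21. interest=⌊1814322·17/10000⌋=3084; principal=121126-3084=118042; balance=1814322-118042=1696280
22. interest=⌊1696280·17/10000⌋=2883; principal=121126-2883=118243; balance=1696280-118243=1578037
23. interest=⌊1578037·17/10000⌋=2682; principal=121126-2682=118444; balance=1578037-118444=1459593
24. interest=⌊1459593·17/10000⌋=2481; principal=121126-2481=118645; balance=1459593-118645=1340948
25. interest=⌊1340948·17/10000⌋=2279; principal=121126-2279=118847; balance=1340948-118847=1222101
26. interest=⌊1222101·17/10000⌋=2077; principal=121126-2077=119049; balance=1222101-119049=1103052
27. interest=⌊1103052·17/10000⌋=1875; principal=121126-1875=119251; balance=1103052-119251=983801
28. interest=⌊983801·17/10000⌋=1672; principal=121126-1672=119454; balance=983801-119454=864347
29. interest=⌊864347·17/10000⌋=1469; principal=121126-1469=119657; balance=864347-119657=744690
30. interest=⌊744690·17/10000⌋=1265; principal=121126-1265=119861; balance=744690-119861=624829
31. interest=⌊624829·17/10000⌋=1062; principal=121126-1062=120064; balance=624829-120064=504765
32. interest=⌊504765·17/10000⌋=858; principal=121126-858=120268; balance=504765-120268=384497
33. interest=⌊384497·17/10000⌋=653; principal=121126-653=120473; balance=384497-120473=264024
34. interest=⌊264024·17/10000⌋=448; principal=121126-448=120678; balance=264024-120678=143346
35. interest=⌊143346·17/10000⌋=243; principal=121126-243=120883; balance=143346-120883=22463
36. interest=⌊22463·17/10000⌋=38; principal=min(121126-38,22463)=22463; balance=22463-22463=0

1 7027 114099 4019443
2 6833 114293 3905150
3 6638 114488 3790662
4 6444 114682 3675980
5 6249 114877 3561103
6 6053 115073 3446030
7 5858 115268 3330762
8 5662 115464 3215298
9 5466 115660 3099638
10 5269 115857 2983781
11 5072 116054 2867727
12 4875 116251 2751476
13 4677 116449 2635027
14 4479 116647 2518380
15 4281 116845 2401535
16 4082 117044 2284491
17 3883 117243 2167248
18 3684 117442 2049806
19 3484 117642 1932164
20 3284 117842 1814322
21 3084 118042 1696280
22 2883 118243 1578037
23 2682 118444 1459593
24 2481 118645 1340948
25 2279 118847 1222101
26 2077 119049 1103052
27 1875 119251 983801
28 1672 119454 864347
29 1469 119657 744690
30 1265 119861 624829
31 1062 120064 504765
32 858 120268 384497
33 653 120473 264024
34 448 120678 143346
35 243 120883 22463
36 38 22463 0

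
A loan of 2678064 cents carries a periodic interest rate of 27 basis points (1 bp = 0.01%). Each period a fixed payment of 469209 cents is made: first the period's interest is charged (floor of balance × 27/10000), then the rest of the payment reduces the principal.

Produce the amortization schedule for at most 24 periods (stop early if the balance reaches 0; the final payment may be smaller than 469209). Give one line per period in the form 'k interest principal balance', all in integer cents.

1 7230 461979 2216085
2 5983 463226 1752859
3 4732 464477 1288382
4 3478 465731 822651
5 2221 466988 355663
6 960 355663 0

1. interest=⌊2678064·27/10000⌋=7230; principal=469209-7230=461979; balance=2678064-461979=2216085
2. interest=⌊2216085·27/10000⌋=5983; principal=469209-5983=463226; balance=2216085-463226=1752859
3. interest=⌊1752859·27/10000⌋=4732; principal=469209-4732=464477; balance=1752859-464477=1288382
4. interest=⌊1288382·27/10000⌋=3478; principal=469209-3478=465731; balance=1288382-465731=822651
5. interest=⌊822651·27/10000⌋=2221; principal=469209-2221=466988; balance=822651-466988=355663
6. interest=⌊355663·27/10000⌋=960; principal=min(469209-960,355663)=355663; balance=355663-355663=0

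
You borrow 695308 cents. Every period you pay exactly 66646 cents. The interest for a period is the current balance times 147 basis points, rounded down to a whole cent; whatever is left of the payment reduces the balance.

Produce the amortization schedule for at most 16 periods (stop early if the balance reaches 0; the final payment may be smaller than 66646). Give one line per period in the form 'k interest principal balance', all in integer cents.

1 10221 56425 638883
2 9391 57255 581628
3 8549 58097 523531
4 7695 58951 464580
5 6829 59817 404763
6 5950 60696 344067
7 5057 61589 282478
8 4152 62494 219984
9 3233 63413 156571
10 2301 64345 92226
11 1355 65291 26935
12 395 26935 0

1. interest=⌊695308·147/10000⌋=10221; principal=66646-10221=56425; balance=695308-56425=638883
2. interest=⌊638883·147/10000⌋=9391; principal=66646-9391=57255; balance=638883-57255=581628
3. interest=⌊581628·147/10000⌋=8549; principal=66646-8549=58097; balance=581628-58097=523531
4. interest=⌊523531·147/10000⌋=7695; principal=66646-7695=58951; balance=523531-58951=464580
5. interest=⌊464580·147/10000⌋=6829; principal=66646-6829=59817; balance=464580-59817=404763
6. interest=⌊404763·147/10000⌋=5950; principal=66646-5950=60696; balance=404763-60696=344067
7. interest=⌊344067·147/10000⌋=5057; principal=66646-5057=61589; balance=344067-61589=282478
8. interest=⌊282478·147/10000⌋=4152; principal=66646-4152=62494; balance=282478-62494=219984
9. interest=⌊219984·147/10000⌋=3233; principal=66646-3233=63413; balance=219984-63413=156571
10. interest=⌊156571·147/10000⌋=2301; principal=66646-2301=64345; balance=156571-64345=92226
11. interest=⌊92226·147/10000⌋=1355; principal=66646-1355=65291; balance=92226-65291=26935
12. interest=⌊26935·147/10000⌋=395; principal=min(66646-395,26935)=26935; balance=26935-26935=0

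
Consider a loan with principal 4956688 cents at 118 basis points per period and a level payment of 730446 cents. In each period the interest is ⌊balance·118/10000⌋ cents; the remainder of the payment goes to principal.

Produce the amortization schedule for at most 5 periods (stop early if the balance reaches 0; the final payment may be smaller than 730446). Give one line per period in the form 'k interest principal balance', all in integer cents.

1 58488 671958 4284730
2 50559 679887 3604843
3 42537 687909 2916934
4 34419 696027 2220907
5 26206 704240 1516667

1. interest=⌊4956688·118/10000⌋=58488; principal=730446-58488=671958; balance=4956688-671958=4284730
2. interest=⌊4284730·118/10000⌋=50559; principal=730446-50559=679887; balance=4284730-679887=3604843
3. interest=⌊3604843·118/10000⌋=42537; principal=730446-42537=687909; balance=3604843-687909=2916934
4. interest=⌊2916934·118/10000⌋=34419; principal=730446-34419=696027; balance=2916934-696027=2220907
5. interest=⌊2220907·118/10000⌋=26206; principal=730446-26206=704240; balance=2220907-704240=1516667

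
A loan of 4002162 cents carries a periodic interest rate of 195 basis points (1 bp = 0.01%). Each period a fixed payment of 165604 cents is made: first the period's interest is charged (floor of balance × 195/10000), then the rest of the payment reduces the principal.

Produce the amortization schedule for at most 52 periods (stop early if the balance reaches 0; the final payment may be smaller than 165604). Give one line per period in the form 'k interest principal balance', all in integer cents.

1. interest=⌊4002162·195/10000⌋=78042; principal=165604-78042=87562; balance=4002162-87562=3914600
2. interest=⌊3914600·195/10000⌋=76334; principal=165604-76334=89270; balance=3914600-89270=3825330
3. interest=⌊3825330·195/10000⌋=74593; principal=165604-74593=91011; balance=3825330-91011=3734319
4. interest=⌊3734319·195/10000⌋=72819; principal=165604-72819=92785; balance=3734319-92785=3641534
5. interest=⌊3641534·195/10000⌋=71009; principal=165604-71009=94595; balance=3641534-94595=3546939
6. interest=⌊3546939·195/10000⌋=69165; principal=165604-69165=96439; balance=3546939-96439=3450500
7. interest=⌊3450500·195/10000⌋=67284; principal=165604-67284=98320; balance=3450500-98320=3352180
8. interest=⌊3352180·195/10000⌋=65367; principal=165604-65367=100237; balance=3352180-100237=3251943
9. interest=⌊3251943·195/10000⌋=63412; principal=165604-63412=102192; balance=3251943-102192=3149751
10. interest=⌊3149751·195/10000⌋=61420; principal=165604-61420=104184; balance=3149751-104184=3045567
11. interest=⌊3045567·195/10000⌋=59388; principal=165604-59388=106216; balance=3045567-106216=2939351
12. interest=⌊2939351·195/10000⌋=57317; principal=165604-57317=108287; balance=2939351-108287=2831064
13. interest=⌊2831064·195/10000⌋=55205; principal=165604-55205=110399; balance=2831064-110399=2720665
14. interest=⌊2720665·195/10000⌋=53052; principal=165604-53052=112552; balance=2720665-112552=2608113
15. interest=⌊2608113·195/10000⌋=50858; principal=165604-50858=114746; balance=2608113-114746=2493367
16. interest=⌊2493367·195/10000⌋=48620; principal=165604-48620=116984; balance=2493367-116984=2376383
17. interest=⌊2376383·195/10000⌋=46339; principal=165604-46339=119265; balance=2376383-119265=2257118
18. interest=⌊2257118·195/10000⌋=44013; principal=165604-44013=121591; balance=2257118-121591=2135527
19. interest=⌊2135527·195/10000⌋=41642; principal=165604-41642=123962; balance=2135527-123962=2011565
20. interest=⌊2011565·195/10000⌋=39225; principal=165604-39225=126379; balance=2011565-126379=1885186
21. interest=⌊1885186·195/10000⌋=36761; principal=165604-36761=128843; balance=1885186-128843=1756343
22. interest=⌊1756343·195/10000⌋=34248; principal=165604-34248=131356; balance=1756343-131356=1624987
23. interest=⌊1624987·195/10000⌋=31687; principal=165604-31687=133917; balance=1624987-133917=1491070
24. interest=⌊1491070·195/10000⌋=29075; principal=165604-29075=136529; balance=1491070-136529=1354541
25. interest=⌊1354541·195/10000⌋=26413; principal=165604-26413=139191; balance=1354541-139191=1215350
26. interest=⌊1215350·195/10000⌋=23699; principal=165604-23699=141905; balance=1215350-141905=1073445
27. interest=⌊1073445·195/10000⌋=20932; principal=165604-20932=144672; balance=1073445-144672=928773
28. interest=⌊928773·195/10000⌋=18111; principal=165604-18111=147493; balance=928773-147493=781280
29. interest=⌊781280·195/10000⌋=15234; principal=165604-15234=150370; balance=781280-150370=630910
30. interest=⌊630910·195/10000⌋=12302; principal=165604-12302=153302; balance=630910-153302=477608
31. interest=⌊477608·195/10000⌋=9313; principal=165604-9313=156291; balance=477608-156291=321317
32. interest=⌊321317·195/10000⌋=6265; principal=165604-6265=159339; balance=321317-159339=161978
33. interest=⌊161978·195/10000⌋=3158; principal=min(165604-3158,161978)=161978; balance=161978-161978=0

1 78042 87562 3914600
2 76334 89270 3825330
3 74593 91011 3734319
4 72819 92785 3641534
5 71009 94595 3546939
6 69165 96439 3450500
7 67284 98320 3352180
8 65367 100237 3251943
9 63412 102192 3149751
10 61420 104184 3045567
11 59388 106216 2939351
12 57317 108287 2831064
13 55205 110399 2720665
14 53052 112552 2608113
15 50858 114746 2493367
16 48620 116984 2376383
17 46339 119265 2257118
18 44013 121591 2135527
19 41642 123962 2011565
20 39225 126379 1885186
21 36761 128843 1756343
22 34248 131356 1624987
23 31687 133917 1491070
24 29075 136529 1354541
25 26413 139191 1215350
26 23699 141905 1073445
27 20932 144672 928773
28 18111 147493 781280
29 15234 150370 630910
30 12302 153302 477608
31 9313 156291 321317
32 6265 159339 161978
33 3158 161978 0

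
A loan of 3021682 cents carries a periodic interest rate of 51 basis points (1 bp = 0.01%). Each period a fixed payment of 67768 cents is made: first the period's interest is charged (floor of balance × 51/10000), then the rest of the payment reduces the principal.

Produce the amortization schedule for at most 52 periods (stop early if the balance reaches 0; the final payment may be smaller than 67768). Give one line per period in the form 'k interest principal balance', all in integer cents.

1 15410 52358 2969324
2 15143 52625 2916699
3 14875 52893 2863806
4 14605 53163 2810643
5 14334 53434 2757209
6 14061 53707 2703502
7 13787 53981 2649521
8 13512 54256 2595265
9 13235 54533 2540732
10 12957 54811 2485921
11 12678 55090 2430831
12 12397 55371 2375460
13 12114 55654 2319806
14 11831 55937 2263869
15 11545 56223 2207646
16 11258 56510 2151136
17 10970 56798 2094338
18 10681 57087 2037251
19 10389 57379 1979872
20 10097 57671 1922201
21 9803 57965 1864236
22 9507 58261 1805975
23 9210 58558 1747417
24 8911 58857 1688560
25 8611 59157 1629403
26 8309 59459 1569944
27 8006 59762 1510182
28 7701 60067 1450115
29 7395 60373 1389742
30 7087 60681 1329061
31 6778 60990 1268071
32 6467 61301 1206770
33 6154 61614 1145156
34 5840 61928 1083228
35 5524 62244 1020984
36 5207 62561 958423
37 4887 62881 895542
38 4567 63201 832341
39 4244 63524 768817
40 3920 63848 704969
41 3595 64173 640796
42 3268 64500 576296
43 2939 64829 511467
44 2608 65160 446307
45 2276 65492 380815
46 1942 65826 314989
47 1606 66162 248827
48 1269 66499 182328
49 929 66839 115489
50 588 67180 48309
51 246 48309 0

1. interest=⌊3021682·51/10000⌋=15410; principal=67768-15410=52358; balance=3021682-52358=2969324
2. interest=⌊2969324·51/10000⌋=15143; principal=67768-15143=52625; balance=2969324-52625=2916699
3. interest=⌊2916699·51/10000⌋=14875; principal=67768-14875=52893; balance=2916699-52893=2863806
4. interest=⌊2863806·51/10000⌋=14605; principal=67768-14605=53163; balance=2863806-53163=2810643
5. interest=⌊2810643·51/10000⌋=14334; principal=67768-14334=53434; balance=2810643-53434=2757209
6. interest=⌊2757209·51/10000⌋=14061; principal=67768-14061=53707; balance=2757209-53707=2703502
7. interest=⌊2703502·51/10000⌋=13787; principal=67768-13787=53981; balance=2703502-53981=2649521
8. interest=⌊2649521·51/10000⌋=13512; principal=67768-13512=54256; balance=2649521-54256=2595265
9. interest=⌊2595265·51/10000⌋=13235; principal=67768-13235=54533; balance=2595265-54533=2540732
10. interest=⌊2540732·51/10000⌋=12957; principal=67768-12957=54811; balance=2540732-54811=2485921
11. interest=⌊2485921·51/10000⌋=12678; principal=67768-12678=55090; balance=2485921-55090=2430831
12. interest=⌊2430831·51/10000⌋=12397; principal=67768-12397=55371; balance=2430831-55371=2375460
13. interest=⌊2375460·51/10000⌋=12114; principal=67768-12114=55654; balance=2375460-55654=2319806
14. interest=⌊2319806·51/10000⌋=11831; principal=67768-11831=55937; balance=2319806-55937=2263869
15. interest=⌊2263869·51/10000⌋=11545; principal=67768-11545=56223; balance=2263869-56223=2207646
16. interest=⌊2207646·51/10000⌋=11258; principal=67768-11258=56510; balance=2207646-56510=2151136
17. interest=⌊2151136·51/10000⌋=10970; principal=67768-10970=56798; balance=2151136-56798=2094338
18. interest=⌊2094338·51/10000⌋=10681; principal=67768-10681=57087; balance=2094338-57087=2037251
19. interest=⌊2037251·51/10000⌋=10389; principal=67768-10389=57379; balance=2037251-57379=1979872
20. interest=⌊1979872·51/10000⌋=10097; principal=67768-10097=57671; balance=1979872-57671=1922201
21. interest=⌊1922201·51/10000⌋=9803; principal=67768-9803=57965; balance=1922201-57965=1864236
22. interest=⌊1864236·51/10000⌋=9507; principal=67768-9507=58261; balance=1864236-58261=1805975
23. interest=⌊1805975·51/10000⌋=9210; principal=67768-9210=58558; balance=1805975-58558=1747417
24. interest=⌊1747417·51/10000⌋=8911; principal=67768-8911=58857; balance=1747417-58857=1688560
25. interest=⌊1688560·51/10000⌋=8611; principal=67768-8611=59157; balance=1688560-59157=1629403
26. interest=⌊1629403·51/10000⌋=8309; principal=67768-8309=59459; balance=1629403-59459=1569944
27. interest=⌊1569944·51/10000⌋=8006; principal=67768-8006=59762; balance=1569944-59762=1510182
28. interest=⌊1510182·51/10000⌋=7701; principal=67768-7701=60067; balance=1510182-60067=1450115
29. interest=⌊1450115·51/10000⌋=7395; principal=67768-7395=60373; balance=1450115-60373=1389742
30. interest=⌊1389742·51/10000⌋=7087; principal=67768-7087=60681; balance=1389742-60681=1329061
31. interest=⌊1329061·51/10000⌋=6778; principal=67768-6778=60990; balance=1329061-60990=1268071
32. interest=⌊1268071·51/10000⌋=6467; principal=67768-6467=61301; balance=1268071-61301=1206770
33. interest=⌊1206770·51/10000⌋=6154; principal=67768-6154=61614; balance=1206770-61614=1145156
34. interest=⌊1145156·51/10000⌋=5840; principal=67768-5840=61928; balance=1145156-61928=1083228
35. interest=⌊1083228·51/10000⌋=5524; principal=67768-5524=62244; balance=1083228-62244=1020984
36. interest=⌊1020984·51/10000⌋=5207; principal=67768-5207=62561; balance=1020984-62561=958423
37. interest=⌊958423·51/10000⌋=4887; principal=67768-4887=62881; balance=958423-62881=895542
38. interest=⌊895542·51/10000⌋=4567; principal=67768-4567=63201; balance=895542-63201=832341
39. interest=⌊832341·51/10000⌋=4244; principal=67768-4244=63524; balance=832341-63524=768817
40. interest=⌊768817·51/10000⌋=3920; principal=67768-3920=63848; balance=768817-63848=704969
41. interest=⌊704969·51/10000⌋=3595; principal=67768-3595=64173; balance=704969-64173=640796
42. interest=⌊640796·51/10000⌋=3268; principal=67768-3268=64500; balance=640796-64500=576296
43. interest=⌊576296·51/10000⌋=2939; principal=67768-2939=64829; balance=576296-64829=511467
44. interest=⌊511467·51/10000⌋=2608; principal=67768-2608=65160; balance=511467-65160=446307
45. interest=⌊446307·51/10000⌋=2276; principal=67768-2276=65492; balance=446307-65492=380815
46. interest=⌊380815·51/10000⌋=1942; principal=67768-1942=65826; balance=380815-65826=314989
47. interest=⌊314989·51/10000⌋=1606; principal=67768-1606=66162; balance=314989-66162=248827
48. interest=⌊248827·51/10000⌋=1269; principal=67768-1269=66499; balance=248827-66499=182328
49. interest=⌊182328·51/10000⌋=929; principal=67768-929=66839; balance=182328-66839=115489
50. interest=⌊115489·51/10000⌋=588; principal=67768-588=67180; balance=115489-67180=48309
51. interest=⌊48309·51/10000⌋=246; principal=min(67768-246,48309)=48309; balance=48309-48309=0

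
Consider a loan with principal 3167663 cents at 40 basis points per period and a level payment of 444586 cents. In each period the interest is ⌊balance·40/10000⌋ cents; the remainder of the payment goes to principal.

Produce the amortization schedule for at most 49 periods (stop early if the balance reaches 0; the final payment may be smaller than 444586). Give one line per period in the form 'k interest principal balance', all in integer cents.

1. interest=⌊3167663·40/10000⌋=12670; principal=444586-12670=431916; balance=3167663-431916=2735747
2. interest=⌊2735747·40/10000⌋=10942; principal=444586-10942=433644; balance=2735747-433644=2302103
3. interest=⌊2302103·40/10000⌋=9208; principal=444586-9208=435378; balance=2302103-435378=1866725
4. interest=⌊1866725·40/10000⌋=7466; principal=444586-7466=437120; balance=1866725-437120=1429605
5. interest=⌊1429605·40/10000⌋=5718; principal=444586-5718=438868; balance=1429605-438868=990737
6. interest=⌊990737·40/10000⌋=3962; principal=444586-3962=440624; balance=990737-440624=550113
7. interest=⌊550113·40/10000⌋=2200; principal=444586-2200=442386; balance=550113-442386=107727
8. interest=⌊107727·40/10000⌋=430; principal=min(444586-430,107727)=107727; balance=107727-107727=0

1 12670 431916 2735747
2 10942 433644 2302103
3 9208 435378 1866725
4 7466 437120 1429605
5 5718 438868 990737
6 3962 440624 550113
7 2200 442386 107727
8 430 107727 0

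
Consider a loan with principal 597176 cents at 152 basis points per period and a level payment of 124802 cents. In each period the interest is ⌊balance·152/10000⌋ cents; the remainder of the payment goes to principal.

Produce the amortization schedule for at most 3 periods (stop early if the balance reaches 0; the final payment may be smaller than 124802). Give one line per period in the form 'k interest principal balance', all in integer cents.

1. interest=⌊597176·152/10000⌋=9077; principal=124802-9077=115725; balance=597176-115725=481451
2. interest=⌊481451·152/10000⌋=7318; principal=124802-7318=117484; balance=481451-117484=363967
3. interest=⌊363967·152/10000⌋=5532; principal=124802-5532=119270; balance=363967-119270=244697

1 9077 115725 481451
2 7318 117484 363967
3 5532 119270 244697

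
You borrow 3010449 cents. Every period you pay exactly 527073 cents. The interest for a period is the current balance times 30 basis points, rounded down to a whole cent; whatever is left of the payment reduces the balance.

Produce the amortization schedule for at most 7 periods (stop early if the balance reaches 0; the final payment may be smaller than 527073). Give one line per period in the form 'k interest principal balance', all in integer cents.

1 9031 518042 2492407
2 7477 519596 1972811
3 5918 521155 1451656
4 4354 522719 928937
5 2786 524287 404650
6 1213 404650 0

1. interest=⌊3010449·30/10000⌋=9031; principal=527073-9031=518042; balance=3010449-518042=2492407
2. interest=⌊2492407·30/10000⌋=7477; principal=527073-7477=519596; balance=2492407-519596=1972811
3. interest=⌊1972811·30/10000⌋=5918; principal=527073-5918=521155; balance=1972811-521155=1451656
4. interest=⌊1451656·30/10000⌋=4354; principal=527073-4354=522719; balance=1451656-522719=928937
5. interest=⌊928937·30/10000⌋=2786; principal=527073-2786=524287; balance=928937-524287=404650
6. interest=⌊404650·30/10000⌋=1213; principal=min(527073-1213,404650)=404650; balance=404650-404650=0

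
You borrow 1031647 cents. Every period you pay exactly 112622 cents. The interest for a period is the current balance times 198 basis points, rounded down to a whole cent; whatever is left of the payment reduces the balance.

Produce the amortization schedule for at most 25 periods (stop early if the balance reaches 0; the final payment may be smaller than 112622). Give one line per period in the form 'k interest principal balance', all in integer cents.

1 20426 92196 939451
2 18601 94021 845430
3 16739 95883 749547
4 14841 97781 651766
5 12904 99718 552048
6 10930 101692 450356
7 8917 103705 346651
8 6863 105759 240892
9 4769 107853 133039
10 2634 109988 23051
11 456 23051 0

1. interest=⌊1031647·198/10000⌋=20426; principal=112622-20426=92196; balance=1031647-92196=939451
2. interest=⌊939451·198/10000⌋=18601; principal=112622-18601=94021; balance=939451-94021=845430
3. interest=⌊845430·198/10000⌋=16739; principal=112622-16739=95883; balance=845430-95883=749547
4. interest=⌊749547·198/10000⌋=14841; principal=112622-14841=97781; balance=749547-97781=651766
5. interest=⌊651766·198/10000⌋=12904; principal=112622-12904=99718; balance=651766-99718=552048
6. interest=⌊552048·198/10000⌋=10930; principal=112622-10930=101692; balance=552048-101692=450356
7. interest=⌊450356·198/10000⌋=8917; principal=112622-8917=103705; balance=450356-103705=346651
8. interest=⌊346651·198/10000⌋=6863; principal=112622-6863=105759; balance=346651-105759=240892
9. interest=⌊240892·198/10000⌋=4769; principal=112622-4769=107853; balance=240892-107853=133039
10. interest=⌊133039·198/10000⌋=2634; principal=112622-2634=109988; balance=133039-109988=23051
11. interest=⌊23051·198/10000⌋=456; principal=min(112622-456,23051)=23051; balance=23051-23051=0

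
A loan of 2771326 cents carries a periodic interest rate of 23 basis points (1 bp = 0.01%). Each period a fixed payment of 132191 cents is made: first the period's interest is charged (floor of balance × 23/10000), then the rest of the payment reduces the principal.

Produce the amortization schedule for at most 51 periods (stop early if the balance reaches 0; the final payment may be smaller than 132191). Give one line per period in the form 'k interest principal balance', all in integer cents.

1 6374 125817 2645509
2 6084 126107 2519402
3 5794 126397 2393005
4 5503 126688 2266317
5 5212 126979 2139338
6 4920 127271 2012067
7 4627 127564 1884503
8 4334 127857 1756646
9 4040 128151 1628495
10 3745 128446 1500049
11 3450 128741 1371308
12 3154 129037 1242271
13 2857 129334 1112937
14 2559 129632 983305
15 2261 129930 853375
16 1962 130229 723146
17 1663 130528 592618
18 1363 130828 461790
19 1062 131129 330661
20 760 131431 199230
21 458 131733 67497
22 155 67497 0

1. interest=⌊2771326·23/10000⌋=6374; principal=132191-6374=125817; balance=2771326-125817=2645509
2. interest=⌊2645509·23/10000⌋=6084; principal=132191-6084=126107; balance=2645509-126107=2519402
3. interest=⌊2519402·23/10000⌋=5794; principal=132191-5794=126397; balance=2519402-126397=2393005
4. interest=⌊2393005·23/10000⌋=5503; principal=132191-5503=126688; balance=2393005-126688=2266317
5. interest=⌊2266317·23/10000⌋=5212; principal=132191-5212=126979; balance=2266317-126979=2139338
6. interest=⌊2139338·23/10000⌋=4920; principal=132191-4920=127271; balance=2139338-127271=2012067
7. interest=⌊2012067·23/10000⌋=4627; principal=132191-4627=127564; balance=2012067-127564=1884503
8. interest=⌊1884503·23/10000⌋=4334; principal=132191-4334=127857; balance=1884503-127857=1756646
9. interest=⌊1756646·23/10000⌋=4040; principal=132191-4040=128151; balance=1756646-128151=1628495
10. interest=⌊1628495·23/10000⌋=3745; principal=132191-3745=128446; balance=1628495-128446=1500049
11. interest=⌊1500049·23/10000⌋=3450; principal=132191-3450=128741; balance=1500049-128741=1371308
12. interest=⌊1371308·23/10000⌋=3154; principal=132191-3154=129037; balance=1371308-129037=1242271
13. interest=⌊1242271·23/10000⌋=2857; principal=132191-2857=129334; balance=1242271-129334=1112937
14. interest=⌊1112937·23/10000⌋=2559; principal=132191-2559=129632; balance=1112937-129632=983305
15. interest=⌊983305·23/10000⌋=2261; principal=132191-2261=129930; balance=983305-129930=853375
16. interest=⌊853375·23/10000⌋=1962; principal=132191-1962=130229; balance=853375-130229=723146
17. interest=⌊723146·23/10000⌋=1663; principal=132191-1663=130528; balance=723146-130528=592618
18. interest=⌊592618·23/10000⌋=1363; principal=132191-1363=130828; balance=592618-130828=461790
19. interest=⌊461790·23/10000⌋=1062; principal=132191-1062=131129; balance=461790-131129=330661
20. interest=⌊330661·23/10000⌋=760; principal=132191-760=131431; balance=330661-131431=199230
21. interest=⌊199230·23/10000⌋=458; principal=132191-458=131733; balance=199230-131733=67497
22. interest=⌊67497·23/10000⌋=155; principal=min(132191-155,67497)=67497; balance=67497-67497=0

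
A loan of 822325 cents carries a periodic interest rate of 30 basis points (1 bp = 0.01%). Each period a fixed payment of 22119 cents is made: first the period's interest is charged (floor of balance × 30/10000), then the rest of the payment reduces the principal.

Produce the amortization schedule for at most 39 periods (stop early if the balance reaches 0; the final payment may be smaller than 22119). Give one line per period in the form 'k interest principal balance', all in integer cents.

1. interest=⌊822325·30/10000⌋=2466; principal=22119-2466=19653; balance=822325-19653=802672
2. interest=⌊802672·30/10000⌋=2408; principal=22119-2408=19711; balance=802672-19711=782961
3. interest=⌊782961·30/10000⌋=2348; principal=22119-2348=19771; balance=782961-19771=763190
4. interest=⌊763190·30/10000⌋=2289; principal=22119-2289=19830; balance=763190-19830=743360
5. interest=⌊743360·30/10000⌋=2230; principal=22119-2230=19889; balance=743360-19889=723471
6. interest=⌊723471·30/10000⌋=2170; principal=22119-2170=19949; balance=723471-19949=703522
7. interest=⌊703522·30/10000⌋=2110; principal=22119-2110=20009; balance=703522-20009=683513
8. interest=⌊683513·30/10000⌋=2050; principal=22119-2050=20069; balance=683513-20069=663444
9. interest=⌊663444·30/10000⌋=1990; principal=22119-1990=20129; balance=663444-20129=643315
10. interest=⌊643315·30/10000⌋=1929; principal=22119-1929=20190; balance=643315-20190=623125
11. interest=⌊623125·30/10000⌋=1869; principal=22119-1869=20250; balance=623125-20250=602875
12. interest=⌊602875·30/10000⌋=1808; principal=22119-1808=20311; balance=602875-20311=582564
13. interest=⌊582564·30/10000⌋=1747; principal=22119-1747=20372; balance=582564-20372=562192
14. interest=⌊562192·30/10000⌋=1686; principal=22119-1686=20433; balance=562192-20433=541759
15. interest=⌊541759·30/10000⌋=1625; principal=22119-1625=20494; balance=541759-20494=521265
16. interest=⌊521265·30/10000⌋=1563; principal=22119-1563=20556; balance=521265-20556=500709
17. interest=⌊500709·30/10000⌋=1502; principal=22119-1502=20617; balance=500709-20617=480092
18. interest=⌊480092·30/10000⌋=1440; principal=22119-1440=20679; balance=480092-20679=459413
19. interest=⌊459413·30/10000⌋=1378; principal=22119-1378=20741; balance=459413-20741=438672
20. interest=⌊438672·30/10000⌋=1316; principal=22119-1316=20803; balance=438672-20803=417869
21. interest=⌊417869·30/10000⌋=1253; principal=22119-1253=20866; balance=417869-20866=397003
22. interest=⌊397003·30/10000⌋=1191; principal=22119-1191=20928; balance=397003-20928=376075
23. interest=⌊376075·30/10000⌋=1128; principal=22119-1128=20991; balance=376075-20991=355084
24. interest=⌊355084·30/10000⌋=1065; principal=22119-1065=21054; balance=355084-21054=334030
25. interest=⌊334030·30/10000⌋=1002; principal=22119-1002=21117; balance=334030-21117=312913
26. interest=⌊312913·30/10000⌋=938; principal=22119-938=21181; balance=312913-21181=291732
27. interest=⌊291732·30/10000⌋=875; principal=22119-875=21244; balance=291732-21244=270488
28. interest=⌊270488·30/10000⌋=811; principal=22119-811=21308; balance=270488-21308=249180
29. interest=⌊249180·30/10000⌋=747; principal=22119-747=21372; balance=249180-21372=227808
30. interest=⌊227808·30/10000⌋=683; principal=22119-683=21436; balance=227808-21436=206372
31. interest=⌊206372·30/10000⌋=619; principal=22119-619=21500; balance=206372-21500=184872
32. interest=⌊184872·30/10000⌋=554; principal=22119-554=21565; balance=184872-21565=163307
33. interest=⌊163307·30/10000⌋=489; principal=22119-489=21630; balance=163307-21630=141677
34. interest=⌊141677·30/10000⌋=425; principal=22119-425=21694; balance=141677-21694=119983
35. interest=⌊119983·30/10000⌋=359; principal=22119-359=21760; balance=119983-21760=98223
36. interest=⌊98223·30/10000⌋=294; principal=22119-294=21825; balance=98223-21825=76398
37. interest=⌊76398·30/10000⌋=229; principal=22119-229=21890; balance=76398-21890=54508
38. interest=⌊54508·30/10000⌋=163; principal=22119-163=21956; balance=54508-21956=32552
39. interest=⌊32552·30/10000⌋=97; principal=22119-97=22022; balance=32552-22022=10530

1 2466 19653 802672
2 2408 19711 782961
3 2348 19771 763190
4 2289 19830 743360
5 2230 19889 723471
6 2170 19949 703522
7 2110 20009 683513
8 2050 20069 663444
9 1990 20129 643315
10 1929 20190 623125
11 1869 20250 602875
12 1808 20311 582564
13 1747 20372 562192
14 1686 20433 541759
15 1625 20494 521265
16 1563 20556 500709
17 1502 20617 480092
18 1440 20679 459413
19 1378 20741 438672
20 1316 20803 417869
21 1253 20866 397003
22 1191 20928 376075
23 1128 20991 355084
24 1065 21054 334030
25 1002 21117 312913
26 938 21181 291732
27 875 21244 270488
28 811 21308 249180
29 747 21372 227808
30 683 21436 206372
31 619 21500 184872
32 554 21565 163307
33 489 21630 141677
34 425 21694 119983
35 359 21760 98223
36 294 21825 76398
37 229 21890 54508
38 163 21956 32552
39 97 22022 10530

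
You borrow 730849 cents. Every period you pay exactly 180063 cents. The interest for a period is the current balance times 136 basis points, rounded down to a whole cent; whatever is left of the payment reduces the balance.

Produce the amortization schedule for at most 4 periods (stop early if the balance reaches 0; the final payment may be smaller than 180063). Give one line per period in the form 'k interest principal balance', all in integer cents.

1. interest=⌊730849·136/10000⌋=9939; principal=180063-9939=170124; balance=730849-170124=560725
2. interest=⌊560725·136/10000⌋=7625; principal=180063-7625=172438; balance=560725-172438=388287
3. interest=⌊388287·136/10000⌋=5280; principal=180063-5280=174783; balance=388287-174783=213504
4. interest=⌊213504·136/10000⌋=2903; principal=180063-2903=177160; balance=213504-177160=36344

1 9939 170124 560725
2 7625 172438 388287
3 5280 174783 213504
4 2903 177160 36344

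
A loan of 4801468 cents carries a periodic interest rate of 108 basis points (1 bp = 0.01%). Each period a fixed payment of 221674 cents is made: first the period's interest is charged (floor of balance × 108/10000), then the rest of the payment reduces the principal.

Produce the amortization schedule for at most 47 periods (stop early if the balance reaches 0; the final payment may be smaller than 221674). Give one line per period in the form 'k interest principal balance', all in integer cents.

1. interest=⌊4801468·108/10000⌋=51855; principal=221674-51855=169819; balance=4801468-169819=4631649
2. interest=⌊4631649·108/10000⌋=50021; principal=221674-50021=171653; balance=4631649-171653=4459996
3. interest=⌊4459996·108/10000⌋=48167; principal=221674-48167=173507; balance=4459996-173507=4286489
4. interest=⌊4286489·108/10000⌋=46294; principal=221674-46294=175380; balance=4286489-175380=4111109
5. interest=⌊4111109·108/10000⌋=44399; principal=221674-44399=177275; balance=4111109-177275=3933834
6. interest=⌊3933834·108/10000⌋=42485; principal=221674-42485=179189; balance=3933834-179189=3754645
7. interest=⌊3754645·108/10000⌋=40550; principal=221674-40550=181124; balance=3754645-181124=3573521
8. interest=⌊3573521·108/10000⌋=38594; principal=221674-38594=183080; balance=3573521-183080=3390441
9. interest=⌊3390441·108/10000⌋=36616; principal=221674-36616=185058; balance=3390441-185058=3205383
10. interest=⌊3205383·108/10000⌋=34618; principal=221674-34618=187056; balance=3205383-187056=3018327
11. interest=⌊3018327·108/10000⌋=32597; principal=221674-32597=189077; balance=3018327-189077=2829250
12. interest=⌊2829250·108/10000⌋=30555; principal=221674-30555=191119; balance=2829250-191119=2638131
13. interest=⌊2638131·108/10000⌋=28491; principal=221674-28491=193183; balance=2638131-193183=2444948
14. interest=⌊2444948·108/10000⌋=26405; principal=221674-26405=195269; balance=2444948-195269=2249679
15. interest=⌊2249679·108/10000⌋=24296; principal=221674-24296=197378; balance=2249679-197378=2052301
16. interest=⌊2052301·108/10000⌋=22164; principal=221674-22164=199510; balance=2052301-199510=1852791
17. interest=⌊1852791·108/10000⌋=20010; principal=221674-20010=201664; balance=1852791-201664=1651127
18. interest=⌊1651127·108/10000⌋=17832; principal=221674-17832=203842; balance=1651127-203842=1447285
19. interest=⌊1447285·108/10000⌋=15630; principal=221674-15630=206044; balance=1447285-206044=1241241
20. interest=⌊1241241·108/10000⌋=13405; principal=221674-13405=208269; balance=1241241-208269=1032972
21. interest=⌊1032972·108/10000⌋=11156; principal=221674-11156=210518; balance=1032972-210518=822454
22. interest=⌊822454·108/10000⌋=8882; principal=221674-8882=212792; balance=822454-212792=609662
23. interest=⌊609662·108/10000⌋=6584; principal=221674-6584=215090; balance=609662-215090=394572
24. interest=⌊394572·108/10000⌋=4261; principal=221674-4261=217413; balance=394572-217413=177159
25. interest=⌊177159·108/10000⌋=1913; principal=min(221674-1913,177159)=177159; balance=177159-177159=0

1 51855 169819 4631649
2 50021 171653 4459996
3 48167 173507 4286489
4 46294 175380 4111109
5 44399 177275 3933834
6 42485 179189 3754645
7 40550 181124 3573521
8 38594 183080 3390441
9 36616 185058 3205383
10 34618 187056 3018327
11 32597 189077 2829250
12 30555 191119 2638131
13 28491 193183 2444948
14 26405 195269 2249679
15 24296 197378 2052301
16 22164 199510 1852791
17 20010 201664 1651127
18 17832 203842 1447285
19 15630 206044 1241241
20 13405 208269 1032972
21 11156 210518 822454
22 8882 212792 609662
23 6584 215090 394572
24 4261 217413 177159
25 1913 177159 0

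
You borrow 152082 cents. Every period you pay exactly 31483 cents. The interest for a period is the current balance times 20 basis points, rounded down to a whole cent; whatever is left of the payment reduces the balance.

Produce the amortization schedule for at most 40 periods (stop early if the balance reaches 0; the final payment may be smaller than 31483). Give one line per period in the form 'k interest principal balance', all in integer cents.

1. interest=⌊152082·20/10000⌋=304; principal=31483-304=31179; balance=152082-31179=120903
2. interest=⌊120903·20/10000⌋=241; principal=31483-241=31242; balance=120903-31242=89661
3. interest=⌊89661·20/10000⌋=179; principal=31483-179=31304; balance=89661-31304=58357
4. interest=⌊58357·20/10000⌋=116; principal=31483-116=31367; balance=58357-31367=26990
5. interest=⌊26990·20/10000⌋=53; principal=min(31483-53,26990)=26990; balance=26990-26990=0

1 304 31179 120903
2 241 31242 89661
3 179 31304 58357
4 116 31367 26990
5 53 26990 0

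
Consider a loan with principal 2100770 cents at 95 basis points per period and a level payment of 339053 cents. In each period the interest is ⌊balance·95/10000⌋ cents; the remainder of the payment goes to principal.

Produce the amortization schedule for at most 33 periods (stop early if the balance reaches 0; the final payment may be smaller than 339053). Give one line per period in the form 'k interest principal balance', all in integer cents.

1. interest=⌊2100770·95/10000⌋=19957; principal=339053-19957=319096; balance=2100770-319096=1781674
2. interest=⌊1781674·95/10000⌋=16925; principal=339053-16925=322128; balance=1781674-322128=1459546
3. interest=⌊1459546·95/10000⌋=13865; principal=339053-13865=325188; balance=1459546-325188=1134358
4. interest=⌊1134358·95/10000⌋=10776; principal=339053-10776=328277; balance=1134358-328277=806081
5. interest=⌊806081·95/10000⌋=7657; principal=339053-7657=331396; balance=806081-331396=474685
6. interest=⌊474685·95/10000⌋=4509; principal=339053-4509=334544; balance=474685-334544=140141
7. interest=⌊140141·95/10000⌋=1331; principal=min(339053-1331,140141)=140141; balance=140141-140141=0

1 19957 319096 1781674
2 16925 322128 1459546
3 13865 325188 1134358
4 10776 328277 806081
5 7657 331396 474685
6 4509 334544 140141
7 1331 140141 0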